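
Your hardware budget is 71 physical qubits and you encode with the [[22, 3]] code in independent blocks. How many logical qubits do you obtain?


Each code block uses 22 physical qubits for 3 logical qubit(s).
Number of complete blocks = floor(71 / 22) = 3
Logical qubits = 3 * 3
= 9

9


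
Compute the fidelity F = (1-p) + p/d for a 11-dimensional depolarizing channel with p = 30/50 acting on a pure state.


F = (1-p) + p/d
= (1 - 0.6000) + 0.6000/11
= 0.4000 + 0.0545
= 0.4545

0.4545


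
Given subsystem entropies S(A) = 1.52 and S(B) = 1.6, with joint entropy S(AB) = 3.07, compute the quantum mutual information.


I(A:B) = S(A) + S(B) - S(AB)
= 1.52 + 1.6 - 3.07
= 0.0500

0.0500


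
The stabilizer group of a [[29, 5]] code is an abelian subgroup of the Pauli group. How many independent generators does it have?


For an [[n,k]] stabilizer code:
Number of stabilizer generators = n - k
= 29 - 5
= 24

24


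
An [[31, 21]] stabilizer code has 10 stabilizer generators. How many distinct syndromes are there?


Each stabilizer generator gives a binary (+1 or -1) measurement outcome.
With 10 independent generators:
Total syndromes = 2^10
= 1024

1024


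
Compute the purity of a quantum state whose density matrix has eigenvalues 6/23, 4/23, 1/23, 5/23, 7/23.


tr(rho^2) = sum of eigenvalues squared
= (6/23)^2 + (4/23)^2 + (1/23)^2 + (5/23)^2 + (7/23)^2
= (36 + 16 + 1 + 25 + 49) / 529
= 127/529
= 0.2401

0.2401


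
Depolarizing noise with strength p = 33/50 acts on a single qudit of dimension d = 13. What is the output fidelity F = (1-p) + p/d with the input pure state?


F = (1-p) + p/d
= (1 - 0.6600) + 0.6600/13
= 0.3400 + 0.0508
= 0.3908

0.3908


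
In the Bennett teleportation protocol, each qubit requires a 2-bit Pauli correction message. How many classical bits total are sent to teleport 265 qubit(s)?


Quantum teleportation requires 2 classical bits per qubit teleported.
265 qubit(s) -> 2 * 265 = 530 classical bits

530


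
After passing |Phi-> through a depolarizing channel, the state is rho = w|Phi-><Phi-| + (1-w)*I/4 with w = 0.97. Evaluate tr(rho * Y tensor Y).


|Phi-> = (|00> - |11>)/sqrt(2)
For the pure Bell state, <Y_A Y_B> = +1 (Bell-state Pauli correlator).
The maximally-mixed part I/4 has tr(I/4 * P tensor P) = 0 for any traceless Pauli P.
So <Y_A Y_B>_rho = w * (+1) + (1 - w) * 0
= 0.97 * (+1)
= 0.9700

0.9700


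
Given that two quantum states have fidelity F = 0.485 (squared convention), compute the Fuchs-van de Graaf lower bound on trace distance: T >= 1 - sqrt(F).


Fuchs-van de Graaf (squared-fidelity convention): 1 - sqrt(F) <= T <= sqrt(1 - F).
Lower bound: T >= 1 - sqrt(F)
sqrt(F) = sqrt(0.485) = 0.6964
T >= 1 - 0.6964
T >= 0.3036

0.3036


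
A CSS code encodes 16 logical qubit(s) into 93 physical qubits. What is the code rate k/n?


Code rate R = k/n
= 16/93
= 0.1720

0.1720


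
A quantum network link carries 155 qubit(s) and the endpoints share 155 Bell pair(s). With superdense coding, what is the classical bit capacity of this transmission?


Superdense coding allows 2 classical bits per shared entangled pair.
155 pair(s) -> 2 * 155 = 310 classical bits

310


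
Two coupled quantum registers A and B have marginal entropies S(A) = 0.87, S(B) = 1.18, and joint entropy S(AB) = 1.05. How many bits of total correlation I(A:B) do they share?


I(A:B) = S(A) + S(B) - S(AB)
= 0.87 + 1.18 - 1.05
= 1.0000

1.0000


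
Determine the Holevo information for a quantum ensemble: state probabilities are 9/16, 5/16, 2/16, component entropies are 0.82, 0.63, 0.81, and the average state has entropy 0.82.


chi = S(rho) - sum_i p_i * S(rho_i)
Weighted entropy = 9/16 * 0.82 + 5/16 * 0.63 + 2/16 * 0.81
= 0.7594
chi = 0.82 - 0.7594
= 0.0606

0.0606


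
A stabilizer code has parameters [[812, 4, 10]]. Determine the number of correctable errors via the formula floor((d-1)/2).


Code parameters: [[812, 4, 10]], distance d = 10.
Number of correctable errors = floor((d-1)/2)
= floor((10 - 1)/2)
= floor(9/2)
= 4

4


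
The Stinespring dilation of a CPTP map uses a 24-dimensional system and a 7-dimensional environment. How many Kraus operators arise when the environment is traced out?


Tracing out the environment in an orthonormal basis {|i>_E} gives Kraus operators K_i = <i|_E U |0>_E.
Number of Kraus operators = dim(H_env) = d_env
= 7

7


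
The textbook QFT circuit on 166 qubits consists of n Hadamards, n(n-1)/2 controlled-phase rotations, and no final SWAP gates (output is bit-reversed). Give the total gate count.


Hadamard gates: 166
Controlled rotations: n*(n-1)/2 = 166*165/2 = 13695
SWAP gates: 0 (omitted)
Total = 166 + 13695
= 13861

13861


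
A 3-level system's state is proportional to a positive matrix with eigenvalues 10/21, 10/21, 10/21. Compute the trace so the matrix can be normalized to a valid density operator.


tr(M) = sum of eigenvalues
= 10/21 + 10/21 + 10/21
= 30/21
= 1.4286

1.4286


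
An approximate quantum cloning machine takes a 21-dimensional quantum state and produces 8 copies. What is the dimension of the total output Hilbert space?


Output space = H^(tensor 8) where dim(H) = 21
dim = 21^8
= 441 (after 2 factors)
= 9261 (after 3 factors)
= 194481 (after 4 factors)
= 4084101 (after 5 factors)
= 85766121 (after 6 factors)
= 1801088541 (after 7 factors)
= 37822859361 (after 8 factors)
= 37822859361

37822859361


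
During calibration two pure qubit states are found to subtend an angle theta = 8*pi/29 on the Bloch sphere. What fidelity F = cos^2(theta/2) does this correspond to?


For states separated by angle theta on Bloch sphere:
F = cos^2(theta/2)
theta = 8*pi/29 = 0.8666
theta/2 = 0.4333
cos(theta/2) = 0.9076
F = 0.8237

0.8237


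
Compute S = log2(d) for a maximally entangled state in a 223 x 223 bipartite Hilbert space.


For a maximally entangled state in d x d:
S = log2(d) = log2(223)
= 7.8009

7.8009


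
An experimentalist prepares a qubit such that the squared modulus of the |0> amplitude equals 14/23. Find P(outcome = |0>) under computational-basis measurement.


|alpha|^2 = 14/23 = 0.6087
|beta|^2 = 1 - 14/23 = 9/23 = 0.3913
P(|0>) = |alpha|^2 = 0.6087

0.6087


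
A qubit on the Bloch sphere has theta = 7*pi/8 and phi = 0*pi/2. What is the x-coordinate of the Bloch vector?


theta = 2.7489, phi = 0.0000
r_x = sin(theta)*cos(phi) = 0.3827 * 1.0000
r_x = 0.3827

0.3827


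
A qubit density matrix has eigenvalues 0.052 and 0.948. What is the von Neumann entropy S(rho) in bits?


S = -p*log2(p) - (1-p)*log2(1-p)
p = 0.0520, 1-p = 0.9480
= -0.0520 * log2(0.0520) - 0.9480 * log2(0.9480)
= -(-0.2218) - (-0.0730)
= 0.2948

0.2948


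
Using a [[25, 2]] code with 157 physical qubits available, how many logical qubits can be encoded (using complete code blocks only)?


Each code block uses 25 physical qubits for 2 logical qubit(s).
Number of complete blocks = floor(157 / 25) = 6
Logical qubits = 6 * 2
= 12

12


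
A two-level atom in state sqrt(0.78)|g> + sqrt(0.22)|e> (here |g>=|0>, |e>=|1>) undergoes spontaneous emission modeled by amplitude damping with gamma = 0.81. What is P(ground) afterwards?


For amplitude damping with parameter gamma on state sqrt(a)|0> + sqrt(b)|1>:
alpha^2 = 0.78, beta^2 = 0.22
P(|0>) = alpha^2 + gamma * beta^2
= 0.78 + 0.81 * 0.22
= 0.78 + 0.1782
= 0.9582

0.9582


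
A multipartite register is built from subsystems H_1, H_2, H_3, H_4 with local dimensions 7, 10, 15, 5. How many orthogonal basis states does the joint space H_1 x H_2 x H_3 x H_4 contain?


dim(H_1 x H_2 x H_3 x H_4) = 7 * 10 * 15 * 5
= 70 * 15 * 5
= 1050 * 5
= 5250

5250


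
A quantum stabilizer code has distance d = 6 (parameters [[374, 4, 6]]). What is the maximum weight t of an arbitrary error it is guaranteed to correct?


Code parameters: [[374, 4, 6]], distance d = 6.
Number of correctable errors = floor((d-1)/2)
= floor((6 - 1)/2)
= floor(5/2)
= 2

2


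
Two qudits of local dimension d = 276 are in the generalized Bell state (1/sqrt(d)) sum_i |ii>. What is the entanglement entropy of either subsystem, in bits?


For a maximally entangled state in d x d:
S = log2(d) = log2(276)
= 8.1085

8.1085


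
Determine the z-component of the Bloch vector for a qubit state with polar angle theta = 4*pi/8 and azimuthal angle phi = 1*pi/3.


theta = 1.5708, phi = 1.0472
r_z = cos(theta) = 0.0000

0.0000


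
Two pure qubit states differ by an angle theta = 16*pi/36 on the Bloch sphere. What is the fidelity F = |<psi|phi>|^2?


For states separated by angle theta on Bloch sphere:
F = cos^2(theta/2)
theta = 16*pi/36 = 1.3963
theta/2 = 0.6981
cos(theta/2) = 0.7660
F = 0.5868

0.5868


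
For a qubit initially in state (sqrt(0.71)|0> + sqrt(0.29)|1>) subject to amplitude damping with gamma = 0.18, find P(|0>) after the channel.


For amplitude damping with parameter gamma on state sqrt(a)|0> + sqrt(b)|1>:
alpha^2 = 0.71, beta^2 = 0.29
P(|0>) = alpha^2 + gamma * beta^2
= 0.71 + 0.18 * 0.29
= 0.71 + 0.0522
= 0.7622

0.7622


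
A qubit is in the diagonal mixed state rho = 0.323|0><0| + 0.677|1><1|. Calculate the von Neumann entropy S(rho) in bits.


S = -p*log2(p) - (1-p)*log2(1-p)
p = 0.3230, 1-p = 0.6770
= -0.3230 * log2(0.3230) - 0.6770 * log2(0.6770)
= -(-0.5266) - (-0.3810)
= 0.9076

0.9076


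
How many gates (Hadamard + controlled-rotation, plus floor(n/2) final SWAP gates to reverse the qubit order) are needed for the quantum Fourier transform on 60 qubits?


Hadamard gates: 60
Controlled rotations: n*(n-1)/2 = 60*59/2 = 1770
SWAP gates: floor(n/2) = floor(60/2) = 30
Total = 60 + 1770 + 30
= 1860

1860


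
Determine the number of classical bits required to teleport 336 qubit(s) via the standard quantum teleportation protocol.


Quantum teleportation requires 2 classical bits per qubit teleported.
336 qubit(s) -> 2 * 336 = 672 classical bits

672


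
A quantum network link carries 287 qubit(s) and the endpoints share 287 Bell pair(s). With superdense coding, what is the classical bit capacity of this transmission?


Superdense coding allows 2 classical bits per shared entangled pair.
287 pair(s) -> 2 * 287 = 574 classical bits

574


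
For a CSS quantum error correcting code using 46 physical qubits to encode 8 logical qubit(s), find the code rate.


Code rate R = k/n
= 8/46
= 0.1739

0.1739


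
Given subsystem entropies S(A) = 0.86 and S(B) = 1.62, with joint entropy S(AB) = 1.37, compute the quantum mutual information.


I(A:B) = S(A) + S(B) - S(AB)
= 0.86 + 1.62 - 1.37
= 1.1100

1.1100


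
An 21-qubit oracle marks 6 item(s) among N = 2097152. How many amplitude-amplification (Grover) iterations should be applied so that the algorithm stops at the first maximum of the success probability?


After j Grover iterations the success probability is P(j) = sin^2((2j+1)*theta), where sin(theta) = sqrt(k/N).
N = 2^21 = 2097152, k = 6
sin(theta) = sqrt(k/N) = 0.001691455867
theta = arcsin(sqrt(k/N)) = 0.001691456673 rad
P(j) reaches its first maximum when (2j+1)*theta is as close as possible to pi/2, i.e. j = round(pi/(4*theta) - 1/2).
pi/(4*theta) - 1/2 = 463.8324
(For comparison, the common estimate pi/4 * sqrt(N/k) = 464.3326; the exact maximiser is used here.)
Optimal iterations = 464

464


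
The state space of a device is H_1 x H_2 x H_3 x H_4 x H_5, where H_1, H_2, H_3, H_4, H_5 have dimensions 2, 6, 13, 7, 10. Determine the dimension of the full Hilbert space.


dim(H_1 x H_2 x H_3 x H_4 x H_5) = 2 * 6 * 13 * 7 * 10
= 12 * 13 * 7 * 10
= 156 * 7 * 10
= 1092 * 10
= 10920

10920


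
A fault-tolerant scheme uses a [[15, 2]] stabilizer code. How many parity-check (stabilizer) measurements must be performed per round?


For an [[n,k]] stabilizer code:
Number of stabilizer generators = n - k
= 15 - 2
= 13

13


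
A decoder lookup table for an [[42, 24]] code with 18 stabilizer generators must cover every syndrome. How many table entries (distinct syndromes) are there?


Each stabilizer generator gives a binary (+1 or -1) measurement outcome.
With 18 independent generators:
Total syndromes = 2^18
= 262144

262144


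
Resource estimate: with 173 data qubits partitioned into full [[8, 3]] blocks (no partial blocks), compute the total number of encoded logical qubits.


Each code block uses 8 physical qubits for 3 logical qubit(s).
Number of complete blocks = floor(173 / 8) = 21
Logical qubits = 21 * 3
= 63

63


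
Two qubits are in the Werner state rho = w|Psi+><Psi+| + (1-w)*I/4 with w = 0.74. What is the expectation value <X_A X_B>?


|Psi+> = (|01> + |10>)/sqrt(2)
For the pure Bell state, <X_A X_B> = +1 (Bell-state Pauli correlator).
The maximally-mixed part I/4 has tr(I/4 * P tensor P) = 0 for any traceless Pauli P.
So <X_A X_B>_rho = w * (+1) + (1 - w) * 0
= 0.74 * (+1)
= 0.7400

0.7400


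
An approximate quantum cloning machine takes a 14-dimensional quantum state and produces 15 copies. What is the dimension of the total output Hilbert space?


Output space = H^(tensor 15) where dim(H) = 14
dim = 14^15
= 196 (after 2 factors)
= 2744 (after 3 factors)
= 38416 (after 4 factors)
= 537824 (after 5 factors)
= 7529536 (after 6 factors)
= 105413504 (after 7 factors)
= 1475789056 (after 8 factors)
= 20661046784 (after 9 factors)
= 289254654976 (after 10 factors)
= 4049565169664 (after 11 factors)
= 56693912375296 (after 12 factors)
= 793714773254144 (after 13 factors)
= 11112006825558016 (after 14 factors)
= 155568095557812224 (after 15 factors)
= 155568095557812224

155568095557812224


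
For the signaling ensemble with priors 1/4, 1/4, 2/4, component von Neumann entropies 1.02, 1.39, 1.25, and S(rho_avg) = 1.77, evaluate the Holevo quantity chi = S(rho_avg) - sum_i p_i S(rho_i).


chi = S(rho) - sum_i p_i * S(rho_i)
Weighted entropy = 1/4 * 1.02 + 1/4 * 1.39 + 2/4 * 1.25
= 1.2275
chi = 1.77 - 1.2275
= 0.5425

0.5425


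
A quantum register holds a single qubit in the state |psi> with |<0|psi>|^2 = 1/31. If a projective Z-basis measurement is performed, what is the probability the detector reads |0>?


|alpha|^2 = 1/31 = 0.0323
|beta|^2 = 1 - 1/31 = 30/31 = 0.9677
P(|0>) = |alpha|^2 = 0.0323

0.0323


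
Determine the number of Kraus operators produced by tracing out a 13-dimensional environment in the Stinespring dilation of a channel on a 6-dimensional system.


Tracing out the environment in an orthonormal basis {|i>_E} gives Kraus operators K_i = <i|_E U |0>_E.
Number of Kraus operators = dim(H_env) = d_env
= 13

13


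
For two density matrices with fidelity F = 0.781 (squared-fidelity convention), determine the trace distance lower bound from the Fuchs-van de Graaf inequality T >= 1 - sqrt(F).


Fuchs-van de Graaf (squared-fidelity convention): 1 - sqrt(F) <= T <= sqrt(1 - F).
Lower bound: T >= 1 - sqrt(F)
sqrt(F) = sqrt(0.781) = 0.8837
T >= 1 - 0.8837
T >= 0.1163

0.1163


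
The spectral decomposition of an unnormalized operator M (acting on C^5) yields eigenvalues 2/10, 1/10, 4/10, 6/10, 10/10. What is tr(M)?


tr(M) = sum of eigenvalues
= 2/10 + 1/10 + 4/10 + 6/10 + 10/10
= 23/10
= 2.3000

2.3000


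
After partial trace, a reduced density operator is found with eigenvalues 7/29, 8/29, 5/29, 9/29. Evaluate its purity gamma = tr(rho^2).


tr(rho^2) = sum of eigenvalues squared
= (7/29)^2 + (8/29)^2 + (5/29)^2 + (9/29)^2
= (49 + 64 + 25 + 81) / 841
= 219/841
= 0.2604

0.2604


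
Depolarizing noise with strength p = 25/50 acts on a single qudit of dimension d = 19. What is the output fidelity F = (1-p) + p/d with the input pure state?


F = (1-p) + p/d
= (1 - 0.5000) + 0.5000/19
= 0.5000 + 0.0263
= 0.5263

0.5263


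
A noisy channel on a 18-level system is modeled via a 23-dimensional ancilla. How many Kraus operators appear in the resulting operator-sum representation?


Tracing out the environment in an orthonormal basis {|i>_E} gives Kraus operators K_i = <i|_E U |0>_E.
Number of Kraus operators = dim(H_env) = d_env
= 23

23


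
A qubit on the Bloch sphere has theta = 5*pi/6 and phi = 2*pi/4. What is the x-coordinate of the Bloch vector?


theta = 2.6180, phi = 1.5708
r_x = sin(theta)*cos(phi) = 0.5000 * 0.0000
r_x = 0.0000

0.0000


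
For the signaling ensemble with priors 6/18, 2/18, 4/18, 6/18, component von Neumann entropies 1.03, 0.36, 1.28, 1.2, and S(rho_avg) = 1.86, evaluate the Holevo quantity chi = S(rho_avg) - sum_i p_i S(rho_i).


chi = S(rho) - sum_i p_i * S(rho_i)
Weighted entropy = 6/18 * 1.03 + 2/18 * 0.36 + 4/18 * 1.28 + 6/18 * 1.2
= 1.0678
chi = 1.86 - 1.0678
= 0.7922

0.7922


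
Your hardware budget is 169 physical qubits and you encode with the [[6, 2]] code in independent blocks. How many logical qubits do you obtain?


Each code block uses 6 physical qubits for 2 logical qubit(s).
Number of complete blocks = floor(169 / 6) = 28
Logical qubits = 28 * 2
= 56

56


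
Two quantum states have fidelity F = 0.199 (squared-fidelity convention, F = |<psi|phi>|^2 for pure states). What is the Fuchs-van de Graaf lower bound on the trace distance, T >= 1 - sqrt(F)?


Fuchs-van de Graaf (squared-fidelity convention): 1 - sqrt(F) <= T <= sqrt(1 - F).
Lower bound: T >= 1 - sqrt(F)
sqrt(F) = sqrt(0.199) = 0.4461
T >= 1 - 0.4461
T >= 0.5539

0.5539


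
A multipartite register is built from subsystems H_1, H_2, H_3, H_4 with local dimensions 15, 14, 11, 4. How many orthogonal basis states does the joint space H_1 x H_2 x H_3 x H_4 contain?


dim(H_1 x H_2 x H_3 x H_4) = 15 * 14 * 11 * 4
= 210 * 11 * 4
= 2310 * 4
= 9240

9240


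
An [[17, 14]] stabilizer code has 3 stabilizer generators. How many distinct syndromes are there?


Each stabilizer generator gives a binary (+1 or -1) measurement outcome.
With 3 independent generators:
Total syndromes = 2^3
= 8

8


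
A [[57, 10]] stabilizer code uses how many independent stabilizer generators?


For an [[n,k]] stabilizer code:
Number of stabilizer generators = n - k
= 57 - 10
= 47

47


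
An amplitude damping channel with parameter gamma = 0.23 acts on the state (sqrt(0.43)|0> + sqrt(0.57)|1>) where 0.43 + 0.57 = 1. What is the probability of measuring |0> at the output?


For amplitude damping with parameter gamma on state sqrt(a)|0> + sqrt(b)|1>:
alpha^2 = 0.43, beta^2 = 0.57
P(|0>) = alpha^2 + gamma * beta^2
= 0.43 + 0.23 * 0.57
= 0.43 + 0.1311
= 0.5611

0.5611


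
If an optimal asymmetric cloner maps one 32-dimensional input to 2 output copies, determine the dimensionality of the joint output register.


Output space = H^(tensor 2) where dim(H) = 32
dim = 32^2
= 1024

1024


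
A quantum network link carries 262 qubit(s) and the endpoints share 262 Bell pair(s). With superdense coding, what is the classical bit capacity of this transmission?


Superdense coding allows 2 classical bits per shared entangled pair.
262 pair(s) -> 2 * 262 = 524 classical bits

524


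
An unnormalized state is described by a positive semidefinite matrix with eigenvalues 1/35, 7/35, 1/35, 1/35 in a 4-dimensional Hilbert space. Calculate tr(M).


tr(M) = sum of eigenvalues
= 1/35 + 7/35 + 1/35 + 1/35
= 10/35
= 0.2857

0.2857


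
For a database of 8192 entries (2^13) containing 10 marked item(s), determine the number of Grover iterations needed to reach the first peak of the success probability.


After j Grover iterations the success probability is P(j) = sin^2((2j+1)*theta), where sin(theta) = sqrt(k/N).
N = 2^13 = 8192, k = 10
sin(theta) = sqrt(k/N) = 0.03493856215
theta = arcsin(sqrt(k/N)) = 0.03494567432 rad
P(j) reaches its first maximum when (2j+1)*theta is as close as possible to pi/2, i.e. j = round(pi/(4*theta) - 1/2).
pi/(4*theta) - 1/2 = 21.9748
(For comparison, the common estimate pi/4 * sqrt(N/k) = 22.4794; the exact maximiser is used here.)
Optimal iterations = 22

22


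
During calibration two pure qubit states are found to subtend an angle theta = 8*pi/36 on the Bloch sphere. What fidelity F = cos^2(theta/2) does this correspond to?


For states separated by angle theta on Bloch sphere:
F = cos^2(theta/2)
theta = 8*pi/36 = 0.6981
theta/2 = 0.3491
cos(theta/2) = 0.9397
F = 0.8830

0.8830


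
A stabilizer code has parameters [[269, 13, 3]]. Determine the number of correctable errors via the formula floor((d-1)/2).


Code parameters: [[269, 13, 3]], distance d = 3.
Number of correctable errors = floor((d-1)/2)
= floor((3 - 1)/2)
= floor(2/2)
= 1

1


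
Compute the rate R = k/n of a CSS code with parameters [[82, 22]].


Code rate R = k/n
= 22/82
= 0.2683

0.2683


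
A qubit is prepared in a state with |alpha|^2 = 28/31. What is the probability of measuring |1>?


|alpha|^2 = 28/31 = 0.9032
|beta|^2 = 1 - 28/31 = 3/31 = 0.0968
P(|1>) = |beta|^2 = 0.0968

0.0968


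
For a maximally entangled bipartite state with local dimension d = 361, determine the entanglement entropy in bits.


For a maximally entangled state in d x d:
S = log2(d) = log2(361)
= 8.4959

8.4959


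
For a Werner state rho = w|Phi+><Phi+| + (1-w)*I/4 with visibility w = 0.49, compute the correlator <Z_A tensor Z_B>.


|Phi+> = (|00> + |11>)/sqrt(2)
For the pure Bell state, <Z_A Z_B> = +1 (Bell-state Pauli correlator).
The maximally-mixed part I/4 has tr(I/4 * P tensor P) = 0 for any traceless Pauli P.
So <Z_A Z_B>_rho = w * (+1) + (1 - w) * 0
= 0.49 * (+1)
= 0.4900

0.4900


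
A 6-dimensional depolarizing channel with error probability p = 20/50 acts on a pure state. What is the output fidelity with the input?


F = (1-p) + p/d
= (1 - 0.4000) + 0.4000/6
= 0.6000 + 0.0667
= 0.6667

0.6667


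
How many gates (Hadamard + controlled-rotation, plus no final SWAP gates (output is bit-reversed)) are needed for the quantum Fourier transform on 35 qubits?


Hadamard gates: 35
Controlled rotations: n*(n-1)/2 = 35*34/2 = 595
SWAP gates: 0 (omitted)
Total = 35 + 595
= 630

630


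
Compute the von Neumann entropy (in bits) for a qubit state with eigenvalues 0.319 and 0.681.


S = -p*log2(p) - (1-p)*log2(1-p)
p = 0.3190, 1-p = 0.6810
= -0.3190 * log2(0.3190) - 0.6810 * log2(0.6810)
= -(-0.5258) - (-0.3775)
= 0.9033

0.9033


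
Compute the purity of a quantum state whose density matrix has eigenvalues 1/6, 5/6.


tr(rho^2) = sum of eigenvalues squared
= (1/6)^2 + (5/6)^2
= (1 + 25) / 36
= 26/36
= 0.7222

0.7222


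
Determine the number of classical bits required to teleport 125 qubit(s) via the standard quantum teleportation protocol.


Quantum teleportation requires 2 classical bits per qubit teleported.
125 qubit(s) -> 2 * 125 = 250 classical bits

250


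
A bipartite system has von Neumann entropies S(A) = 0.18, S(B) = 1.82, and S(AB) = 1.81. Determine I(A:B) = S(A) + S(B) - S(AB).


I(A:B) = S(A) + S(B) - S(AB)
= 0.18 + 1.82 - 1.81
= 0.1900

0.1900


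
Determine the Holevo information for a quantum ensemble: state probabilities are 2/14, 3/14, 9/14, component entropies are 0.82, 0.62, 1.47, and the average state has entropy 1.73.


chi = S(rho) - sum_i p_i * S(rho_i)
Weighted entropy = 2/14 * 0.82 + 3/14 * 0.62 + 9/14 * 1.47
= 1.1950
chi = 1.73 - 1.1950
= 0.5350

0.5350


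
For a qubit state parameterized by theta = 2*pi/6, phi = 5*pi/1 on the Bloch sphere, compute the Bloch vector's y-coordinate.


theta = 1.0472, phi = 15.7080
r_y = sin(theta)*sin(phi) = 0.8660 * 0.0000
r_y = 0.0000

0.0000


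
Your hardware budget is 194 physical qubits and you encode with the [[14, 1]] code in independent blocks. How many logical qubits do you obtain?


Each code block uses 14 physical qubits for 1 logical qubit(s).
Number of complete blocks = floor(194 / 14) = 13
Logical qubits = 13 * 1
= 13

13


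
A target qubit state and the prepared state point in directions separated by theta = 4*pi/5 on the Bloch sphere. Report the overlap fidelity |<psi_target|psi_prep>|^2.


For states separated by angle theta on Bloch sphere:
F = cos^2(theta/2)
theta = 4*pi/5 = 2.5133
theta/2 = 1.2566
cos(theta/2) = 0.3090
F = 0.0955

0.0955


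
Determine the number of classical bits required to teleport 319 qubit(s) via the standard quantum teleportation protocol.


Quantum teleportation requires 2 classical bits per qubit teleported.
319 qubit(s) -> 2 * 319 = 638 classical bits

638


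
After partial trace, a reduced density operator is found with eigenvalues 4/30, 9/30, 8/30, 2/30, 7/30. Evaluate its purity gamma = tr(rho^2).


tr(rho^2) = sum of eigenvalues squared
= (4/30)^2 + (9/30)^2 + (8/30)^2 + (2/30)^2 + (7/30)^2
= (16 + 81 + 64 + 4 + 49) / 900
= 214/900
= 0.2378

0.2378


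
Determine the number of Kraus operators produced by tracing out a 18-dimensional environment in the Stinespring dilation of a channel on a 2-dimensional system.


Tracing out the environment in an orthonormal basis {|i>_E} gives Kraus operators K_i = <i|_E U |0>_E.
Number of Kraus operators = dim(H_env) = d_env
= 18

18


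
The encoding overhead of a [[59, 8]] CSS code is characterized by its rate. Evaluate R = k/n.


Code rate R = k/n
= 8/59
= 0.1356

0.1356


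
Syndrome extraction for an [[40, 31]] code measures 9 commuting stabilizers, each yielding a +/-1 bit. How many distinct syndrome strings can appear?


Each stabilizer generator gives a binary (+1 or -1) measurement outcome.
With 9 independent generators:
Total syndromes = 2^9
= 512

512


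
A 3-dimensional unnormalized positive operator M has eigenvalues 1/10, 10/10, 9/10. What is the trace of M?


tr(M) = sum of eigenvalues
= 1/10 + 10/10 + 9/10
= 20/10
= 2.0000

2.0000


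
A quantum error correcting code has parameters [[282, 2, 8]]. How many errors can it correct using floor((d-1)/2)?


Code parameters: [[282, 2, 8]], distance d = 8.
Number of correctable errors = floor((d-1)/2)
= floor((8 - 1)/2)
= floor(7/2)
= 3

3


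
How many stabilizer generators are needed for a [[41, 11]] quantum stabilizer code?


For an [[n,k]] stabilizer code:
Number of stabilizer generators = n - k
= 41 - 11
= 30

30


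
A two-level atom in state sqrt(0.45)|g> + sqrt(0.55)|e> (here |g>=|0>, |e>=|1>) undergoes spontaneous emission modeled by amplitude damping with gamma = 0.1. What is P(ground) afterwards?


For amplitude damping with parameter gamma on state sqrt(a)|0> + sqrt(b)|1>:
alpha^2 = 0.45, beta^2 = 0.55
P(|0>) = alpha^2 + gamma * beta^2
= 0.45 + 0.1 * 0.55
= 0.45 + 0.0550
= 0.5050

0.5050


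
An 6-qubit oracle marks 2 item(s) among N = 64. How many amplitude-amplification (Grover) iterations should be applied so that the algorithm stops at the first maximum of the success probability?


After j Grover iterations the success probability is P(j) = sin^2((2j+1)*theta), where sin(theta) = sqrt(k/N).
N = 2^6 = 64, k = 2
sin(theta) = sqrt(k/N) = 0.1767766953
theta = arcsin(sqrt(k/N)) = 0.1777106008 rad
P(j) reaches its first maximum when (2j+1)*theta is as close as possible to pi/2, i.e. j = round(pi/(4*theta) - 1/2).
pi/(4*theta) - 1/2 = 3.9195
(For comparison, the common estimate pi/4 * sqrt(N/k) = 4.4429; the exact maximiser is used here.)
Optimal iterations = 4

4


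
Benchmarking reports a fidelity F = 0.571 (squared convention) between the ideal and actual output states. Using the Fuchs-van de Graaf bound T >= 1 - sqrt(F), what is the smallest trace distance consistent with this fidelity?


Fuchs-van de Graaf (squared-fidelity convention): 1 - sqrt(F) <= T <= sqrt(1 - F).
Lower bound: T >= 1 - sqrt(F)
sqrt(F) = sqrt(0.571) = 0.7556
T >= 1 - 0.7556
T >= 0.2444

0.2444


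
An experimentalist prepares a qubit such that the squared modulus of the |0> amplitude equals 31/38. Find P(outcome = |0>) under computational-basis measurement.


|alpha|^2 = 31/38 = 0.8158
|beta|^2 = 1 - 31/38 = 7/38 = 0.1842
P(|0>) = |alpha|^2 = 0.8158

0.8158


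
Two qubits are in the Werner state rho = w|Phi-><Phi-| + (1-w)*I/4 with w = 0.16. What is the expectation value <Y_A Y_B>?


|Phi-> = (|00> - |11>)/sqrt(2)
For the pure Bell state, <Y_A Y_B> = +1 (Bell-state Pauli correlator).
The maximally-mixed part I/4 has tr(I/4 * P tensor P) = 0 for any traceless Pauli P.
So <Y_A Y_B>_rho = w * (+1) + (1 - w) * 0
= 0.16 * (+1)
= 0.1600

0.1600


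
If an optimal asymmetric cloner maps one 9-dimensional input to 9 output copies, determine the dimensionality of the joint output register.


Output space = H^(tensor 9) where dim(H) = 9
dim = 9^9
= 81 (after 2 factors)
= 729 (after 3 factors)
= 6561 (after 4 factors)
= 59049 (after 5 factors)
= 531441 (after 6 factors)
= 4782969 (after 7 factors)
= 43046721 (after 8 factors)
= 387420489 (after 9 factors)
= 387420489

387420489


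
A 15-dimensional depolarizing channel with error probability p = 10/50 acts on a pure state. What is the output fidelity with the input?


F = (1-p) + p/d
= (1 - 0.2000) + 0.2000/15
= 0.8000 + 0.0133
= 0.8133

0.8133


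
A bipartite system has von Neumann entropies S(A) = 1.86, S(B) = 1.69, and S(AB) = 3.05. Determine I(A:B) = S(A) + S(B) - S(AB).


I(A:B) = S(A) + S(B) - S(AB)
= 1.86 + 1.69 - 3.05
= 0.5000

0.5000


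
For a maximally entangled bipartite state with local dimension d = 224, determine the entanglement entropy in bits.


For a maximally entangled state in d x d:
S = log2(d) = log2(224)
= 7.8074

7.8074


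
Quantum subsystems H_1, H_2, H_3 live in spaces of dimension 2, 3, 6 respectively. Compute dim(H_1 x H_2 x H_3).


dim(H_1 x H_2 x H_3) = 2 * 3 * 6
= 6 * 6
= 36

36


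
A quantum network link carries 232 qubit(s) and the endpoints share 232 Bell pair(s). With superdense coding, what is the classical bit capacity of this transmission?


Superdense coding allows 2 classical bits per shared entangled pair.
232 pair(s) -> 2 * 232 = 464 classical bits

464


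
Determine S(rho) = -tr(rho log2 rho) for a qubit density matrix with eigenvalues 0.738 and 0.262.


S = -p*log2(p) - (1-p)*log2(1-p)
p = 0.7380, 1-p = 0.2620
= -0.7380 * log2(0.7380) - 0.2620 * log2(0.2620)
= -(-0.3235) - (-0.5063)
= 0.8297

0.8297


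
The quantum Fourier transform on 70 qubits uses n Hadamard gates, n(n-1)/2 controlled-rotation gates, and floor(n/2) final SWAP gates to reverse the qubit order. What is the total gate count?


Hadamard gates: 70
Controlled rotations: n*(n-1)/2 = 70*69/2 = 2415
SWAP gates: floor(n/2) = floor(70/2) = 35
Total = 70 + 2415 + 35
= 2520

2520


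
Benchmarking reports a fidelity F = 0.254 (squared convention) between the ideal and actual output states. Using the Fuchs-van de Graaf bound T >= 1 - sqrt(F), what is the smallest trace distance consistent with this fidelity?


Fuchs-van de Graaf (squared-fidelity convention): 1 - sqrt(F) <= T <= sqrt(1 - F).
Lower bound: T >= 1 - sqrt(F)
sqrt(F) = sqrt(0.254) = 0.5040
T >= 1 - 0.5040
T >= 0.4960

0.4960


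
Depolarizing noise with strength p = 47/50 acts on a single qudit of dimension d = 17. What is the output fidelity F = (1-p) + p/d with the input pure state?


F = (1-p) + p/d
= (1 - 0.9400) + 0.9400/17
= 0.0600 + 0.0553
= 0.1153

0.1153


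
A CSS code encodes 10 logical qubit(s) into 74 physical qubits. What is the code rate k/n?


Code rate R = k/n
= 10/74
= 0.1351

0.1351


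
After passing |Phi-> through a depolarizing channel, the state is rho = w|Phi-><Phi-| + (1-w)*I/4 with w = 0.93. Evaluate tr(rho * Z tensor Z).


|Phi-> = (|00> - |11>)/sqrt(2)
For the pure Bell state, <Z_A Z_B> = +1 (Bell-state Pauli correlator).
The maximally-mixed part I/4 has tr(I/4 * P tensor P) = 0 for any traceless Pauli P.
So <Z_A Z_B>_rho = w * (+1) + (1 - w) * 0
= 0.93 * (+1)
= 0.9300

0.9300


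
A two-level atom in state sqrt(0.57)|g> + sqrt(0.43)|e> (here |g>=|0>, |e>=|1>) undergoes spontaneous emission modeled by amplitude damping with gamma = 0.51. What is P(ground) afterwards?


For amplitude damping with parameter gamma on state sqrt(a)|0> + sqrt(b)|1>:
alpha^2 = 0.57, beta^2 = 0.43
P(|0>) = alpha^2 + gamma * beta^2
= 0.57 + 0.51 * 0.43
= 0.57 + 0.2193
= 0.7893

0.7893


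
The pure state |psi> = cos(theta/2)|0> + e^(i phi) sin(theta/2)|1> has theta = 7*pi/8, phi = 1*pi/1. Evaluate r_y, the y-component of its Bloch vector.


theta = 2.7489, phi = 3.1416
r_y = sin(theta)*sin(phi) = 0.3827 * 0.0000
r_y = 0.0000

0.0000


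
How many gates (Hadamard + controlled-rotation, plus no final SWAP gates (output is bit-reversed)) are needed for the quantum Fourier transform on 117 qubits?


Hadamard gates: 117
Controlled rotations: n*(n-1)/2 = 117*116/2 = 6786
SWAP gates: 0 (omitted)
Total = 117 + 6786
= 6903

6903


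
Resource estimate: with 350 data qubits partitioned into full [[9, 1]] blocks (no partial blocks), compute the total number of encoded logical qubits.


Each code block uses 9 physical qubits for 1 logical qubit(s).
Number of complete blocks = floor(350 / 9) = 38
Logical qubits = 38 * 1
= 38

38


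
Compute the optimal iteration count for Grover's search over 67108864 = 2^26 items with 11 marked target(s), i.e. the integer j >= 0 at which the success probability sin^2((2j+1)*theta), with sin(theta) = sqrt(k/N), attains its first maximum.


After j Grover iterations the success probability is P(j) = sin^2((2j+1)*theta), where sin(theta) = sqrt(k/N).
N = 2^26 = 67108864, k = 11
sin(theta) = sqrt(k/N) = 0.0004048614246
theta = arcsin(sqrt(k/N)) = 0.0004048614357 rad
P(j) reaches its first maximum when (2j+1)*theta is as close as possible to pi/2, i.e. j = round(pi/(4*theta) - 1/2).
pi/(4*theta) - 1/2 = 1939.4184
(For comparison, the common estimate pi/4 * sqrt(N/k) = 1939.9185; the exact maximiser is used here.)
Optimal iterations = 1939

1939


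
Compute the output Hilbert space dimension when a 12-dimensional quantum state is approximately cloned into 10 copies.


Output space = H^(tensor 10) where dim(H) = 12
dim = 12^10
= 144 (after 2 factors)
= 1728 (after 3 factors)
= 20736 (after 4 factors)
= 248832 (after 5 factors)
= 2985984 (after 6 factors)
= 35831808 (after 7 factors)
= 429981696 (after 8 factors)
= 5159780352 (after 9 factors)
= 61917364224 (after 10 factors)
= 61917364224

61917364224


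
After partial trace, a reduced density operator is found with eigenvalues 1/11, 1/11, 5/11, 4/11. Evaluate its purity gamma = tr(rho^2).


tr(rho^2) = sum of eigenvalues squared
= (1/11)^2 + (1/11)^2 + (5/11)^2 + (4/11)^2
= (1 + 1 + 25 + 16) / 121
= 43/121
= 0.3554

0.3554


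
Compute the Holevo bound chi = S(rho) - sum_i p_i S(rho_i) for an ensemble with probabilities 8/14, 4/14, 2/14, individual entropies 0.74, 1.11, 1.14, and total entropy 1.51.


chi = S(rho) - sum_i p_i * S(rho_i)
Weighted entropy = 8/14 * 0.74 + 4/14 * 1.11 + 2/14 * 1.14
= 0.9029
chi = 1.51 - 0.9029
= 0.6071

0.6071


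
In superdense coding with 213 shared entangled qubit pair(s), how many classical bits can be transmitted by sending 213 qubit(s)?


Superdense coding allows 2 classical bits per shared entangled pair.
213 pair(s) -> 2 * 213 = 426 classical bits

426


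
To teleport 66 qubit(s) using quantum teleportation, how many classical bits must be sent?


Quantum teleportation requires 2 classical bits per qubit teleported.
66 qubit(s) -> 2 * 66 = 132 classical bits

132


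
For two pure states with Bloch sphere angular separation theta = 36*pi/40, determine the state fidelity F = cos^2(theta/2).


For states separated by angle theta on Bloch sphere:
F = cos^2(theta/2)
theta = 36*pi/40 = 2.8274
theta/2 = 1.4137
cos(theta/2) = 0.1564
F = 0.0245

0.0245


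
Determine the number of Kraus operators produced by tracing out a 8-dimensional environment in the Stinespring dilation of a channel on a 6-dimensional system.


Tracing out the environment in an orthonormal basis {|i>_E} gives Kraus operators K_i = <i|_E U |0>_E.
Number of Kraus operators = dim(H_env) = d_env
= 8

8


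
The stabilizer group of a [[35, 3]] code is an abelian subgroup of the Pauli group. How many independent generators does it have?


For an [[n,k]] stabilizer code:
Number of stabilizer generators = n - k
= 35 - 3
= 32

32


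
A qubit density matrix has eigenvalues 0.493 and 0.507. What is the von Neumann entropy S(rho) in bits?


S = -p*log2(p) - (1-p)*log2(1-p)
p = 0.4930, 1-p = 0.5070
= -0.4930 * log2(0.4930) - 0.5070 * log2(0.5070)
= -(-0.5030) - (-0.4968)
= 0.9999

0.9999


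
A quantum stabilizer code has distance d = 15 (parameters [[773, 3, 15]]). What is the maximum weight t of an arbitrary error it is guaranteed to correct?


Code parameters: [[773, 3, 15]], distance d = 15.
Number of correctable errors = floor((d-1)/2)
= floor((15 - 1)/2)
= floor(14/2)
= 7

7


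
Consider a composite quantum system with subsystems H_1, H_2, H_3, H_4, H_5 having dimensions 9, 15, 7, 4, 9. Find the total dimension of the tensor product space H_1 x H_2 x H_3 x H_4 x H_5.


dim(H_1 x H_2 x H_3 x H_4 x H_5) = 9 * 15 * 7 * 4 * 9
= 135 * 7 * 4 * 9
= 945 * 4 * 9
= 3780 * 9
= 34020

34020


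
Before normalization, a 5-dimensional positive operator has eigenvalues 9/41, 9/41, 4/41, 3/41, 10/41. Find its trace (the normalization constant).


tr(M) = sum of eigenvalues
= 9/41 + 9/41 + 4/41 + 3/41 + 10/41
= 35/41
= 0.8537

0.8537


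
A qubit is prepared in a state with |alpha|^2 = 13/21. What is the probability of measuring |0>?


|alpha|^2 = 13/21 = 0.6190
|beta|^2 = 1 - 13/21 = 8/21 = 0.3810
P(|0>) = |alpha|^2 = 0.6190

0.6190


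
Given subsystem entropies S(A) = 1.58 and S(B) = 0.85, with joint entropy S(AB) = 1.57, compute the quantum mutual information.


I(A:B) = S(A) + S(B) - S(AB)
= 1.58 + 0.85 - 1.57
= 0.8600

0.8600


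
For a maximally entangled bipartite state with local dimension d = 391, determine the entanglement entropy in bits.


For a maximally entangled state in d x d:
S = log2(d) = log2(391)
= 8.6110

8.6110


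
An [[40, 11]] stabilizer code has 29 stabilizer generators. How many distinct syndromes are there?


Each stabilizer generator gives a binary (+1 or -1) measurement outcome.
With 29 independent generators:
Total syndromes = 2^29
= 536870912

536870912


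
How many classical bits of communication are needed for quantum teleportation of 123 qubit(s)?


Quantum teleportation requires 2 classical bits per qubit teleported.
123 qubit(s) -> 2 * 123 = 246 classical bits

246


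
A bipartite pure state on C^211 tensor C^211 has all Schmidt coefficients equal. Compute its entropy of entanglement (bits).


For a maximally entangled state in d x d:
S = log2(d) = log2(211)
= 7.7211

7.7211


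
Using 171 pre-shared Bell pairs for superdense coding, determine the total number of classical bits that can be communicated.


Superdense coding allows 2 classical bits per shared entangled pair.
171 pair(s) -> 2 * 171 = 342 classical bits

342


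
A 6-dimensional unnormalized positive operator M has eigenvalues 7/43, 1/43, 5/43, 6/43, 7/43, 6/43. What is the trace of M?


tr(M) = sum of eigenvalues
= 7/43 + 1/43 + 5/43 + 6/43 + 7/43 + 6/43
= 32/43
= 0.7442

0.7442


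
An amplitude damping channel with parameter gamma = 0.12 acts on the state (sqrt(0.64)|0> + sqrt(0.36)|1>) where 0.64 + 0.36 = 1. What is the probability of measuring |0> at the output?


For amplitude damping with parameter gamma on state sqrt(a)|0> + sqrt(b)|1>:
alpha^2 = 0.64, beta^2 = 0.36
P(|0>) = alpha^2 + gamma * beta^2
= 0.64 + 0.12 * 0.36
= 0.64 + 0.0432
= 0.6832

0.6832


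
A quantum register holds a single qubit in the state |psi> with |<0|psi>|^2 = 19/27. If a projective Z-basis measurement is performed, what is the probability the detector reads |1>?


|alpha|^2 = 19/27 = 0.7037
|beta|^2 = 1 - 19/27 = 8/27 = 0.2963
P(|1>) = |beta|^2 = 0.2963

0.2963


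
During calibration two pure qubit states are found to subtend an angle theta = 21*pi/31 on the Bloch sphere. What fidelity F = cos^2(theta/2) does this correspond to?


For states separated by angle theta on Bloch sphere:
F = cos^2(theta/2)
theta = 21*pi/31 = 2.1282
theta/2 = 1.0641
cos(theta/2) = 0.4853
F = 0.2355

0.2355
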